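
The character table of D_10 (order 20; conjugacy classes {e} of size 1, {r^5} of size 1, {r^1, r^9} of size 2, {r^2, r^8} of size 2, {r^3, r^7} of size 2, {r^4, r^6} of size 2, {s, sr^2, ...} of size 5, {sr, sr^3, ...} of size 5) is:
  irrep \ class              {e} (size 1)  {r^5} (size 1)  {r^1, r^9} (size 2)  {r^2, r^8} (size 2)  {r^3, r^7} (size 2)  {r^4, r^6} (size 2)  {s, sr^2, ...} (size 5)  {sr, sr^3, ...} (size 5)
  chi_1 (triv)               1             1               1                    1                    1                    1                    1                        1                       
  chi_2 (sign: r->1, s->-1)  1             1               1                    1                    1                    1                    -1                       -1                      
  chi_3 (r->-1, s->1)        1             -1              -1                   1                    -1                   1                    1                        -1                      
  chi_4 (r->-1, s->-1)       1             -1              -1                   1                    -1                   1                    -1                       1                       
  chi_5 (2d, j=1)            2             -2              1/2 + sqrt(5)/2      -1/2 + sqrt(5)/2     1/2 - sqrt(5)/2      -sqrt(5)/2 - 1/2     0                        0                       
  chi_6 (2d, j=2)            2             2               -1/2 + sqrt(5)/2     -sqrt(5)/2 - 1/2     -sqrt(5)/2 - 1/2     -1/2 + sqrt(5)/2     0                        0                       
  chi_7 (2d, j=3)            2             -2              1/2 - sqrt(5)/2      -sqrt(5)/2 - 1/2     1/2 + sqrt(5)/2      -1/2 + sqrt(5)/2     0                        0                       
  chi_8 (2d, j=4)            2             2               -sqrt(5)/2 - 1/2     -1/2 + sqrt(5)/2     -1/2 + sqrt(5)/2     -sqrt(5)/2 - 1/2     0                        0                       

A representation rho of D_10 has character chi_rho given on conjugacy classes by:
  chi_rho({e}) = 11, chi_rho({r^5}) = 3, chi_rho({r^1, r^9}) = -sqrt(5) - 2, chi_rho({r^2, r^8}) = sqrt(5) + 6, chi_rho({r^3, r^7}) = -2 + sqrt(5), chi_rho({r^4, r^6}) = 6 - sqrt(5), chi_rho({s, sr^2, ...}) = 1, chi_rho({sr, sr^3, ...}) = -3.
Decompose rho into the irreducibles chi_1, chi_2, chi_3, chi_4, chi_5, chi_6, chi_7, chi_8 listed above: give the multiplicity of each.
Multiplicities: chi_1: 1, chi_2: 2, chi_3: 3, chi_4: 1, chi_5: 0, chi_6: 0, chi_7: 0, chi_8: 2.

Explanation: Use <chi_rho, chi> = (1/|G|) sum_C |C| * chi_rho(C) * conj(chi(C)) with |G| = 20 for each irreducible chi in the table:
  <chi_rho, chi_1> = (1/20)[1*(11)*conj(1) + 1*(3)*conj(1) + 2*(-sqrt(5) - 2)*conj(1) + 2*(sqrt(5) + 6)*conj(1) + 2*(-2 + sqrt(5))*conj(1) + 2*(6 - sqrt(5))*conj(1) + 5*(1)*conj(1) + 5*(-3)*conj(1)]
      = (1/20)[(11) + (3) + (-2*sqrt(5) - 4) + (2*sqrt(5) + 12) + (-4 + 2*sqrt(5)) + (12 - 2*sqrt(5)) + (5) + (-15)] = 20/20 = 1
  <chi_rho, chi_2> = (1/20)[1*(11)*conj(1) + 1*(3)*conj(1) + 2*(-sqrt(5) - 2)*conj(1) + 2*(sqrt(5) + 6)*conj(1) + 2*(-2 + sqrt(5))*conj(1) + 2*(6 - sqrt(5))*conj(1) + 5*(1)*conj(-1) + 5*(-3)*conj(-1)]
      = (1/20)[(11) + (3) + (-2*sqrt(5) - 4) + (2*sqrt(5) + 12) + (-4 + 2*sqrt(5)) + (12 - 2*sqrt(5)) + (-5) + (15)] = 40/20 = 2
  <chi_rho, chi_3> = (1/20)[1*(11)*conj(1) + 1*(3)*conj(-1) + 2*(-sqrt(5) - 2)*conj(-1) + 2*(sqrt(5) + 6)*conj(1) + 2*(-2 + sqrt(5))*conj(-1) + 2*(6 - sqrt(5))*conj(1) + 5*(1)*conj(1) + 5*(-3)*conj(-1)]
      = (1/20)[(11) + (-3) + (4 + 2*sqrt(5)) + (2*sqrt(5) + 12) + (4 - 2*sqrt(5)) + (12 - 2*sqrt(5)) + (5) + (15)] = 60/20 = 3
  <chi_rho, chi_4> = (1/20)[1*(11)*conj(1) + 1*(3)*conj(-1) + 2*(-sqrt(5) - 2)*conj(-1) + 2*(sqrt(5) + 6)*conj(1) + 2*(-2 + sqrt(5))*conj(-1) + 2*(6 - sqrt(5))*conj(1) + 5*(1)*conj(-1) + 5*(-3)*conj(1)]
      = (1/20)[(11) + (-3) + (4 + 2*sqrt(5)) + (2*sqrt(5) + 12) + (4 - 2*sqrt(5)) + (12 - 2*sqrt(5)) + (-5) + (-15)] = 20/20 = 1
  <chi_rho, chi_5> = (1/20)[1*(11)*conj(2) + 1*(3)*conj(-2) + 2*(-sqrt(5) - 2)*conj(1/2 + sqrt(5)/2) + 2*(sqrt(5) + 6)*conj(-1/2 + sqrt(5)/2) + 2*(-2 + sqrt(5))*conj(1/2 - sqrt(5)/2) + 2*(6 - sqrt(5))*conj(-sqrt(5)/2 - 1/2) + 5*(1)*conj(0) + 5*(-3)*conj(0)]
      = (1/20)[(22) + (-6) + (-7 - 3*sqrt(5)) + (-1 + 5*sqrt(5)) + (-7 + 3*sqrt(5)) + (-5*sqrt(5) - 1) + (0) + (0)] = 0/20 = 0
  <chi_rho, chi_6> = (1/20)[1*(11)*conj(2) + 1*(3)*conj(2) + 2*(-sqrt(5) - 2)*conj(-1/2 + sqrt(5)/2) + 2*(sqrt(5) + 6)*conj(-sqrt(5)/2 - 1/2) + 2*(-2 + sqrt(5))*conj(-sqrt(5)/2 - 1/2) + 2*(6 - sqrt(5))*conj(-1/2 + sqrt(5)/2) + 5*(1)*conj(0) + 5*(-3)*conj(0)]
      = (1/20)[(22) + (6) + (-3 - sqrt(5)) + (-7*sqrt(5) - 11) + (-3 + sqrt(5)) + (-11 + 7*sqrt(5)) + (0) + (0)] = 0/20 = 0
  <chi_rho, chi_7> = (1/20)[1*(11)*conj(2) + 1*(3)*conj(-2) + 2*(-sqrt(5) - 2)*conj(1/2 - sqrt(5)/2) + 2*(sqrt(5) + 6)*conj(-sqrt(5)/2 - 1/2) + 2*(-2 + sqrt(5))*conj(1/2 + sqrt(5)/2) + 2*(6 - sqrt(5))*conj(-1/2 + sqrt(5)/2) + 5*(1)*conj(0) + 5*(-3)*conj(0)]
      = (1/20)[(22) + (-6) + (sqrt(5) + 3) + (-7*sqrt(5) - 11) + (3 - sqrt(5)) + (-11 + 7*sqrt(5)) + (0) + (0)] = 0/20 = 0
  <chi_rho, chi_8> = (1/20)[1*(11)*conj(2) + 1*(3)*conj(2) + 2*(-sqrt(5) - 2)*conj(-sqrt(5)/2 - 1/2) + 2*(sqrt(5) + 6)*conj(-1/2 + sqrt(5)/2) + 2*(-2 + sqrt(5))*conj(-1/2 + sqrt(5)/2) + 2*(6 - sqrt(5))*conj(-sqrt(5)/2 - 1/2) + 5*(1)*conj(0) + 5*(-3)*conj(0)]
      = (1/20)[(22) + (6) + (3*sqrt(5) + 7) + (-1 + 5*sqrt(5)) + (7 - 3*sqrt(5)) + (-5*sqrt(5) - 1) + (0) + (0)] = 40/20 = 2
Dimension check: dim(rho) = sum (mult * dim) = 1*1 + 2*1 + 3*1 + 1*1 + 0*2 + 0*2 + 0*2 + 2*2 = 11 = chi_rho(e) = 11.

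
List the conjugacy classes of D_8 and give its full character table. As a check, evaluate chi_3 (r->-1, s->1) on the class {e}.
Conjugacy classes: {e} of size 1, {r^4} of size 1, {r^1, r^7} of size 2, {r^2, r^6} of size 2, {r^3, r^5} of size 2, {s, sr^2, ...} of size 4, {sr, sr^3, ...} of size 4.
Character table:
  irrep \ class              {e} (size 1)  {r^4} (size 1)  {r^1, r^7} (size 2)  {r^2, r^6} (size 2)  {r^3, r^5} (size 2)  {s, sr^2, ...} (size 4)  {sr, sr^3, ...} (size 4)
  chi_1 (triv)               1             1               1                    1                    1                    1                        1                       
  chi_2 (sign: r->1, s->-1)  1             1               1                    1                    1                    -1                       -1                      
  chi_3 (r->-1, s->1)        1             1               -1                   1                    -1                   1                        -1                      
  chi_4 (r->-1, s->-1)       1             1               -1                   1                    -1                   -1                       1                       
  chi_5 (2d, j=1)            2             -2              sqrt(2)              0                    -sqrt(2)             0                        0                       
  chi_6 (2d, j=2)            2             2               0                    -2                   0                    0                        0                       
  chi_7 (2d, j=3)            2             -2              -sqrt(2)             0                    sqrt(2)              0                        0                       

Spot check: chi_3 (r->-1, s->1) on {e} = 1.

D_8 has order 2*8 = 16 with 7 conjugacy classes, hence 7 irreducibles. Sum of squared dims 1 + 1 + 1 + 1 + 4 + 4 + 4 = 16 = |G|. Linear characters come from the abelianisation; the 2-dimensional irreps have character r^k -> 2*cos(2*pi*j*k/8), reflections -> 0.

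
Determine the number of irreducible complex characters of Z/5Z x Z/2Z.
10

Why: The number of irreducible complex representations of a finite group equals its number of conjugacy classes. Z/5Z x Z/2Z is abelian of order 10, so every element is its own conjugacy class: 10 classes, so Z/5Z x Z/2Z (order 10) has exactly 10 irreducible complex representations.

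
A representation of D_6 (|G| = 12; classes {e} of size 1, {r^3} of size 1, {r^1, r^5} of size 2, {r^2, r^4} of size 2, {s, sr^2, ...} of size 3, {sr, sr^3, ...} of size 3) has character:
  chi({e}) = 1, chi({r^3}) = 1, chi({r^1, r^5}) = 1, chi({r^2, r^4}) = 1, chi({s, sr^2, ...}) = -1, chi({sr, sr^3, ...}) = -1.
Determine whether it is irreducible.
Irreducible: <chi, chi> = 1.

Derivation: <chi, chi> = (1/|G|) sum_C |C| * |chi(C)|^2 = (1/12)[1*|1|^2 + 1*|1|^2 + 2*|1|^2 + 2*|1|^2 + 3*|-1|^2 + 3*|-1|^2]
  = (1/12)[(1) + (1) + (2) + (2) + (3) + (3)] = 12/12 = 1.
A character is irreducible iff <chi, chi> = 1, so this representation is irreducible.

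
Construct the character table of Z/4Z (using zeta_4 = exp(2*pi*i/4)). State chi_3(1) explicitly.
Character table of Z/4Z (irreps indexed chi_0,...,chi_3 with chi_k(m) = zeta_4^(k*m), zeta_4 = exp(2*pi*i/4)):
  irrep \ class  {0} (size 1)  {1} (size 1)  {2} (size 1)  {3} (size 1)
  chi_0          1             1             1             1           
  chi_1          1             I             -1            -I          
  chi_2          1             -1            1             -1          
  chi_3          1             -I            -1            I           

Spot check: chi_3(1) = zeta_4^(3*1) = zeta_4^3 = -I.

Solution. Z/4Z is abelian, so all 4 irreducible complex representations are 1-dimensional. They are given by chi_k(m) = zeta_4^(k*m) for k = 0,...,3. Row orthogonality: sum_m chi_k(m) conj(chi_l(m)) = 4 * [k = l].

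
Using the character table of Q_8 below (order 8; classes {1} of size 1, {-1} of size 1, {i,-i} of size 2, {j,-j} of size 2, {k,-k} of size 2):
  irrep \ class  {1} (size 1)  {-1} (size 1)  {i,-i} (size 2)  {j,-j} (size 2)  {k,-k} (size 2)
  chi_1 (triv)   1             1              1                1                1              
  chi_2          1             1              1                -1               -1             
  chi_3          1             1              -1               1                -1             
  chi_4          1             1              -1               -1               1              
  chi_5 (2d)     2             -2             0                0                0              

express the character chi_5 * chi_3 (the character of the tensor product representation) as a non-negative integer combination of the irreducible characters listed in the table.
chi_5 tensor chi_3 = chi_5 (all other irreducibles have multiplicity 0).

The character of a tensor product is the pointwise product (chi_5 * chi_3)(C) = chi_5(C) * chi_3(C):
  {1}: (2)*(1), {-1}: (-2)*(1), {i,-i}: (0)*(-1), {j,-j}: (0)*(1), {k,-k}: (0)*(-1)
so (chi_5 * chi_3) takes values
  {1} -> 2, {-1} -> -2, {i,-i} -> 0, {j,-j} -> 0, {k,-k} -> 0.
Now take the inner product of this character with each irreducible chi from the table, <chi_5*chi_3, chi> = (1/8) sum_C |C| (chi_5*chi_3)(C) conj(chi(C)):
  <chi_5*chi_3, chi_1> = (1/8)[1*(2)*conj(1) + 1*(-2)*conj(1) + 2*(0)*conj(1) + 2*(0)*conj(1) + 2*(0)*conj(1)]
      = (1/8)[(2) + (-2) + (0) + (0) + (0)] = 0/8 = 0
  <chi_5*chi_3, chi_2> = (1/8)[1*(2)*conj(1) + 1*(-2)*conj(1) + 2*(0)*conj(1) + 2*(0)*conj(-1) + 2*(0)*conj(-1)]
      = (1/8)[(2) + (-2) + (0) + (0) + (0)] = 0/8 = 0
  <chi_5*chi_3, chi_3> = (1/8)[1*(2)*conj(1) + 1*(-2)*conj(1) + 2*(0)*conj(-1) + 2*(0)*conj(1) + 2*(0)*conj(-1)]
      = (1/8)[(2) + (-2) + (0) + (0) + (0)] = 0/8 = 0
  <chi_5*chi_3, chi_4> = (1/8)[1*(2)*conj(1) + 1*(-2)*conj(1) + 2*(0)*conj(-1) + 2*(0)*conj(-1) + 2*(0)*conj(1)]
      = (1/8)[(2) + (-2) + (0) + (0) + (0)] = 0/8 = 0
  <chi_5*chi_3, chi_5> = (1/8)[1*(2)*conj(2) + 1*(-2)*conj(-2) + 2*(0)*conj(0) + 2*(0)*conj(0) + 2*(0)*conj(0)]
      = (1/8)[(4) + (4) + (0) + (0) + (0)] = 8/8 = 1
Hence the multiplicities are chi_5: 1. Dimension check: dim(chi_5)*dim(chi_3) = 2*1 = 2 and sum (mult * dim) = 1*2 = 2.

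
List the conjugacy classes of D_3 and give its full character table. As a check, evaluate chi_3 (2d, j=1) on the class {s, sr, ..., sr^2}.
Conjugacy classes: {e} of size 1, {r^1, r^2} of size 2, {s, sr, ..., sr^2} of size 3.
Character table:
  irrep \ class              {e} (size 1)  {r^1, r^2} (size 2)  {s, sr, ..., sr^2} (size 3)
  chi_1 (triv)               1             1                    1                          
  chi_2 (sign: r->1, s->-1)  1             1                    -1                         
  chi_3 (2d, j=1)            2             -1                   0                          

Spot check: chi_3 (2d, j=1) on {s, sr, ..., sr^2} = 0.

Reasoning: D_3 has order 2*3 = 6 with 3 conjugacy classes, hence 3 irreducibles. Sum of squared dims 1 + 1 + 4 = 6 = |G|. Linear characters come from the abelianisation; the 2-dimensional irreps have character r^k -> 2*cos(2*pi*j*k/3), reflections -> 0.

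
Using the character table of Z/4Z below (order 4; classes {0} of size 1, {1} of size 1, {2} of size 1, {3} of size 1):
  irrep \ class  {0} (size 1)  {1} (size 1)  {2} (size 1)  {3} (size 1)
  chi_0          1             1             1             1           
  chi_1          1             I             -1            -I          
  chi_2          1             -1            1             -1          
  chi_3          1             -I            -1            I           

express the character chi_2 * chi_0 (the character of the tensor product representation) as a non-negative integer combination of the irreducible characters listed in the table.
chi_2 tensor chi_0 = chi_2 (all other irreducibles have multiplicity 0).

Working: The character of a tensor product is the pointwise product (chi_2 * chi_0)(C) = chi_2(C) * chi_0(C):
  {0}: (1)*(1), {1}: (-1)*(1), {2}: (1)*(1), {3}: (-1)*(1)
so (chi_2 * chi_0) takes values
  {0} -> 1, {1} -> -1, {2} -> 1, {3} -> -1.
Now take the inner product of this character with each irreducible chi from the table, <chi_2*chi_0, chi> = (1/4) sum_C |C| (chi_2*chi_0)(C) conj(chi(C)):
  <chi_2*chi_0, chi_0> = (1/4)[1*(1)*conj(1) + 1*(-1)*conj(1) + 1*(1)*conj(1) + 1*(-1)*conj(1)]
      = (1/4)[(1) + (-1) + (1) + (-1)] = 0/4 = 0
  <chi_2*chi_0, chi_1> = (1/4)[1*(1)*conj(1) + 1*(-1)*conj(I) + 1*(1)*conj(-1) + 1*(-1)*conj(-I)]
      = (1/4)[(1) + (I) + (-1) + (-I)] = 0/4 = 0
  <chi_2*chi_0, chi_2> = (1/4)[1*(1)*conj(1) + 1*(-1)*conj(-1) + 1*(1)*conj(1) + 1*(-1)*conj(-1)]
      = (1/4)[(1) + (1) + (1) + (1)] = 4/4 = 1
  <chi_2*chi_0, chi_3> = (1/4)[1*(1)*conj(1) + 1*(-1)*conj(-I) + 1*(1)*conj(-1) + 1*(-1)*conj(I)]
      = (1/4)[(1) + (-I) + (-1) + (I)] = 0/4 = 0
(Exp terms are combined using exp(i*s)*conj(exp(i*t)) = exp(i*(s-t)), and sums of them are collapsed using the identity that for every m > 1 the m distinct m-th roots of unity sum to 0, e.g. 1 + exp(2*I*pi/3) + exp(-2*I*pi/3) = 0.)
Hence the multiplicities are chi_2: 1. Dimension check: dim(chi_2)*dim(chi_0) = 1*1 = 1 and sum (mult * dim) = 1*1 = 1.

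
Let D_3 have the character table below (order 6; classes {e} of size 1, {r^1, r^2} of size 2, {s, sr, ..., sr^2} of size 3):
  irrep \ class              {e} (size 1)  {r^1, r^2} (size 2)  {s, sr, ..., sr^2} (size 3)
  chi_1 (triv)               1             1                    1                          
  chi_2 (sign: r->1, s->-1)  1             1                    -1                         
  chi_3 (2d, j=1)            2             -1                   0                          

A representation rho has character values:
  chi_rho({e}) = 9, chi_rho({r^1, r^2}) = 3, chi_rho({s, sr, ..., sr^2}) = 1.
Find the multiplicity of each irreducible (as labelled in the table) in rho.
Multiplicities: chi_1: 3, chi_2: 2, chi_3: 2.

Solution. Use <chi_rho, chi> = (1/|G|) sum_C |C| * chi_rho(C) * conj(chi(C)) with |G| = 6 for each irreducible chi in the table:
  <chi_rho, chi_1> = (1/6)[1*(9)*conj(1) + 2*(3)*conj(1) + 3*(1)*conj(1)]
      = (1/6)[(9) + (6) + (3)] = 18/6 = 3
  <chi_rho, chi_2> = (1/6)[1*(9)*conj(1) + 2*(3)*conj(1) + 3*(1)*conj(-1)]
      = (1/6)[(9) + (6) + (-3)] = 12/6 = 2
  <chi_rho, chi_3> = (1/6)[1*(9)*conj(2) + 2*(3)*conj(-1) + 3*(1)*conj(0)]
      = (1/6)[(18) + (-6) + (0)] = 12/6 = 2
Dimension check: dim(rho) = sum (mult * dim) = 3*1 + 2*1 + 2*2 = 9 = chi_rho(e) = 9.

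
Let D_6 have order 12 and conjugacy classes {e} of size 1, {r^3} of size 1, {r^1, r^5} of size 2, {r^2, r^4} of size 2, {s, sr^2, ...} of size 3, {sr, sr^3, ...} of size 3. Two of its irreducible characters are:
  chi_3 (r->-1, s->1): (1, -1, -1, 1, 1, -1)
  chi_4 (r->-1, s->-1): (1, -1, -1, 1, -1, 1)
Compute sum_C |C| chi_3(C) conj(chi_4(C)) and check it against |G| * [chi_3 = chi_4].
Sum = 0; so <chi_3, chi_4> = 0 (distinct irreducibles are orthogonal).

Proof sketch: Compute term by term over conjugacy classes (|C| * chi_3(C) * conj(chi_4(C))):
  1*(1)*conj(1) + 1*(-1)*conj(-1) + 2*(-1)*conj(-1) + 2*(1)*conj(1) + 3*(1)*conj(-1) + 3*(-1)*conj(1)
  = (1) + (1) + (2) + (2) + (-3) + (-3)
  = 0.
Dividing by |G| = 12 gives 0/12 = 0, matching the row-orthogonality relation <chi_3, chi_4> = [chi_3 = chi_4].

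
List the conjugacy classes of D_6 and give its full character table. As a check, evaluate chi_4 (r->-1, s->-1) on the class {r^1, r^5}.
Conjugacy classes: {e} of size 1, {r^3} of size 1, {r^1, r^5} of size 2, {r^2, r^4} of size 2, {s, sr^2, ...} of size 3, {sr, sr^3, ...} of size 3.
Character table:
  irrep \ class              {e} (size 1)  {r^3} (size 1)  {r^1, r^5} (size 2)  {r^2, r^4} (size 2)  {s, sr^2, ...} (size 3)  {sr, sr^3, ...} (size 3)
  chi_1 (triv)               1             1               1                    1                    1                        1                       
  chi_2 (sign: r->1, s->-1)  1             1               1                    1                    -1                       -1                      
  chi_3 (r->-1, s->1)        1             -1              -1                   1                    1                        -1                      
  chi_4 (r->-1, s->-1)       1             -1              -1                   1                    -1                       1                       
  chi_5 (2d, j=1)            2             -2              1                    -1                   0                        0                       
  chi_6 (2d, j=2)            2             2               -1                   -1                   0                        0                       

Spot check: chi_4 (r->-1, s->-1) on {r^1, r^5} = -1.

Explanation: D_6 has order 2*6 = 12 with 6 conjugacy classes, hence 6 irreducibles. Sum of squared dims 1 + 1 + 1 + 1 + 4 + 4 = 12 = |G|. Linear characters come from the abelianisation; the 2-dimensional irreps have character r^k -> 2*cos(2*pi*j*k/6), reflections -> 0.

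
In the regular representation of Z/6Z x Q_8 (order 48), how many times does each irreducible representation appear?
Each irreducible V_i of dimension d_i appears with multiplicity d_i, i.e. rho_reg = (direct sum over all irreducibles V_i) d_i V_i. The irreducible dimensions for Z/6Z x Q_8 are 1, 1, 1, 1, 1, 1, 1, 1, 1, 1, 1, 1, 1, 1, 1, 1, 1, 1, 1, 1, 1, 1, 1, 1, 2, 2, 2, 2, 2, 2: 24 irreducibles of dimension 1, each with multiplicity 1; 6 irreducibles of dimension 2, each with multiplicity 2. Total dimension 24*1*1 + 6*2*2 = 48 = |G|.

Reasoning: General theorem: in the regular representation of a finite group G, each irreducible appears with multiplicity equal to its dimension. Check: dim(rho_reg) = sum d_i^2 = 1 + 1 + 1 + 1 + 1 + 1 + 1 + 1 + 1 + 1 + 1 + 1 + 1 + 1 + 1 + 1 + 1 + 1 + 1 + 1 + 1 + 1 + 1 + 1 + 4 + 4 + 4 + 4 + 4 + 4 = 48 = |G|.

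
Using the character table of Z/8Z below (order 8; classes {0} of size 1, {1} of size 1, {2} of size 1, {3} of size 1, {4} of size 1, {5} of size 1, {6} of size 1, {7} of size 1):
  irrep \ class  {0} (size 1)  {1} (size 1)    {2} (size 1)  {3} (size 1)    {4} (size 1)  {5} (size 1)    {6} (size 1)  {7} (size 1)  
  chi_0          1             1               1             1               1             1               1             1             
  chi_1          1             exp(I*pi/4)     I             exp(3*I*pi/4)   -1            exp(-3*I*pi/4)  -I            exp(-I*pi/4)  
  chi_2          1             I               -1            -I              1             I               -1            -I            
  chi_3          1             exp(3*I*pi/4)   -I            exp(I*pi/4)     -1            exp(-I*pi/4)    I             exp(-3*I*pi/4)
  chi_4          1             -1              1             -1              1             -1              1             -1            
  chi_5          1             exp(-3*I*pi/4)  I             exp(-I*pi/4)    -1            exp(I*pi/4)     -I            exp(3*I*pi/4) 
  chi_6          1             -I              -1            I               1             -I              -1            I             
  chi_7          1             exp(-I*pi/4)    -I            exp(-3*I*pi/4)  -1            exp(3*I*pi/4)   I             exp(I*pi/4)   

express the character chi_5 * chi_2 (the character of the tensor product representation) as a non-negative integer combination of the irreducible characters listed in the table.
chi_5 tensor chi_2 = chi_7 (all other irreducibles have multiplicity 0).

Derivation: The character of a tensor product is the pointwise product (chi_5 * chi_2)(C) = chi_5(C) * chi_2(C):
  {0}: (1)*(1), {1}: (exp(-3*I*pi/4))*(I), {2}: (I)*(-1), {3}: (exp(-I*pi/4))*(-I), {4}: (-1)*(1), {5}: (exp(I*pi/4))*(I), {6}: (-I)*(-1), {7}: (exp(3*I*pi/4))*(-I)
so (chi_5 * chi_2) takes values
  {0} -> 1, {1} -> exp(-I*pi/4), {2} -> -I, {3} -> -exp(I*pi/4), {4} -> -1, {5} -> exp(3*I*pi/4), {6} -> I, {7} -> -exp(-3*I*pi/4).
Now take the inner product of this character with each irreducible chi from the table, <chi_5*chi_2, chi> = (1/8) sum_C |C| (chi_5*chi_2)(C) conj(chi(C)):
  <chi_5*chi_2, chi_0> = (1/8)[1*(1)*conj(1) + 1*(exp(-I*pi/4))*conj(1) + 1*(-I)*conj(1) + 1*(-exp(I*pi/4))*conj(1) + 1*(-1)*conj(1) + 1*(exp(3*I*pi/4))*conj(1) + 1*(I)*conj(1) + 1*(-exp(-3*I*pi/4))*conj(1)]
      = (1/8)[(1) + (exp(-I*pi/4)) + (-I) + (-exp(I*pi/4)) + (-1) + (exp(3*I*pi/4)) + (I) + (-exp(-3*I*pi/4))] = 0/8 = 0
  <chi_5*chi_2, chi_1> = (1/8)[1*(1)*conj(1) + 1*(exp(-I*pi/4))*conj(exp(I*pi/4)) + 1*(-I)*conj(I) + 1*(-exp(I*pi/4))*conj(exp(3*I*pi/4)) + 1*(-1)*conj(-1) + 1*(exp(3*I*pi/4))*conj(exp(-3*I*pi/4)) + 1*(I)*conj(-I) + 1*(-exp(-3*I*pi/4))*conj(exp(-I*pi/4))]
      = (1/8)[(1) + (-I) + (-1) + (I) + (1) + (-I) + (-1) + (I)] = 0/8 = 0
  <chi_5*chi_2, chi_2> = (1/8)[1*(1)*conj(1) + 1*(exp(-I*pi/4))*conj(I) + 1*(-I)*conj(-1) + 1*(-exp(I*pi/4))*conj(-I) + 1*(-1)*conj(1) + 1*(exp(3*I*pi/4))*conj(I) + 1*(I)*conj(-1) + 1*(-exp(-3*I*pi/4))*conj(-I)]
      = (1/8)[(1) + (-exp(I*pi/4)) + (I) + (-exp(3*I*pi/4)) + (-1) + (-exp(-3*I*pi/4)) + (-I) + (-exp(-I*pi/4))] = 0/8 = 0
  <chi_5*chi_2, chi_3> = (1/8)[1*(1)*conj(1) + 1*(exp(-I*pi/4))*conj(exp(3*I*pi/4)) + 1*(-I)*conj(-I) + 1*(-exp(I*pi/4))*conj(exp(I*pi/4)) + 1*(-1)*conj(-1) + 1*(exp(3*I*pi/4))*conj(exp(-I*pi/4)) + 1*(I)*conj(I) + 1*(-exp(-3*I*pi/4))*conj(exp(-3*I*pi/4))]
      = (1/8)[(1) + (-1) + (1) + (-1) + (1) + (-1) + (1) + (-1)] = 0/8 = 0
  <chi_5*chi_2, chi_4> = (1/8)[1*(1)*conj(1) + 1*(exp(-I*pi/4))*conj(-1) + 1*(-I)*conj(1) + 1*(-exp(I*pi/4))*conj(-1) + 1*(-1)*conj(1) + 1*(exp(3*I*pi/4))*conj(-1) + 1*(I)*conj(1) + 1*(-exp(-3*I*pi/4))*conj(-1)]
      = (1/8)[(1) + (-exp(-I*pi/4)) + (-I) + (exp(I*pi/4)) + (-1) + (-exp(3*I*pi/4)) + (I) + (exp(-3*I*pi/4))] = 0/8 = 0
  <chi_5*chi_2, chi_5> = (1/8)[1*(1)*conj(1) + 1*(exp(-I*pi/4))*conj(exp(-3*I*pi/4)) + 1*(-I)*conj(I) + 1*(-exp(I*pi/4))*conj(exp(-I*pi/4)) + 1*(-1)*conj(-1) + 1*(exp(3*I*pi/4))*conj(exp(I*pi/4)) + 1*(I)*conj(-I) + 1*(-exp(-3*I*pi/4))*conj(exp(3*I*pi/4))]
      = (1/8)[(1) + (I) + (-1) + (-I) + (1) + (I) + (-1) + (-I)] = 0/8 = 0
  <chi_5*chi_2, chi_6> = (1/8)[1*(1)*conj(1) + 1*(exp(-I*pi/4))*conj(-I) + 1*(-I)*conj(-1) + 1*(-exp(I*pi/4))*conj(I) + 1*(-1)*conj(1) + 1*(exp(3*I*pi/4))*conj(-I) + 1*(I)*conj(-1) + 1*(-exp(-3*I*pi/4))*conj(I)]
      = (1/8)[(1) + (exp(I*pi/4)) + (I) + (exp(3*I*pi/4)) + (-1) + (exp(-3*I*pi/4)) + (-I) + (exp(-I*pi/4))] = 0/8 = 0
  <chi_5*chi_2, chi_7> = (1/8)[1*(1)*conj(1) + 1*(exp(-I*pi/4))*conj(exp(-I*pi/4)) + 1*(-I)*conj(-I) + 1*(-exp(I*pi/4))*conj(exp(-3*I*pi/4)) + 1*(-1)*conj(-1) + 1*(exp(3*I*pi/4))*conj(exp(3*I*pi/4)) + 1*(I)*conj(I) + 1*(-exp(-3*I*pi/4))*conj(exp(I*pi/4))]
      = (1/8)[(1) + (1) + (1) + (1) + (1) + (1) + (1) + (1)] = 8/8 = 1
(Exp terms are combined using exp(i*s)*conj(exp(i*t)) = exp(i*(s-t)), and sums of them are collapsed using the identity that for every m > 1 the m distinct m-th roots of unity sum to 0, e.g. 1 + exp(2*I*pi/3) + exp(-2*I*pi/3) = 0.)
Hence the multiplicities are chi_7: 1. Dimension check: dim(chi_5)*dim(chi_2) = 1*1 = 1 and sum (mult * dim) = 1*1 = 1.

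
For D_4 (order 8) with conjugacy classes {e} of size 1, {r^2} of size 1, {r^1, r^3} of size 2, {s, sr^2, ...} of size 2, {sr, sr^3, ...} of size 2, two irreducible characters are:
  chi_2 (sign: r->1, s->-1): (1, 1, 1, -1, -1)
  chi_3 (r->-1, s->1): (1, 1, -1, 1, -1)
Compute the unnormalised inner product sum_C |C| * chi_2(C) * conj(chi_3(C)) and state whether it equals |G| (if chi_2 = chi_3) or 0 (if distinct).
Sum = 0; so <chi_2, chi_3> = 0 (distinct irreducibles are orthogonal).

Derivation: Compute term by term over conjugacy classes (|C| * chi_2(C) * conj(chi_3(C))):
  1*(1)*conj(1) + 1*(1)*conj(1) + 2*(1)*conj(-1) + 2*(-1)*conj(1) + 2*(-1)*conj(-1)
  = (1) + (1) + (-2) + (-2) + (2)
  = 0.
Dividing by |G| = 8 gives 0/8 = 0, matching the row-orthogonality relation <chi_2, chi_3> = [chi_2 = chi_3].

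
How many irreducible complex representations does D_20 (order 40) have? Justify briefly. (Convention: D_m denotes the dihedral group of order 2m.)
13

Justification: The number of irreducible complex representations of a finite group equals its number of conjugacy classes. D_20 has 13 conjugacy classes (n/2 + 3 for n even), so D_20 (order 40) has exactly 13 irreducible complex representations.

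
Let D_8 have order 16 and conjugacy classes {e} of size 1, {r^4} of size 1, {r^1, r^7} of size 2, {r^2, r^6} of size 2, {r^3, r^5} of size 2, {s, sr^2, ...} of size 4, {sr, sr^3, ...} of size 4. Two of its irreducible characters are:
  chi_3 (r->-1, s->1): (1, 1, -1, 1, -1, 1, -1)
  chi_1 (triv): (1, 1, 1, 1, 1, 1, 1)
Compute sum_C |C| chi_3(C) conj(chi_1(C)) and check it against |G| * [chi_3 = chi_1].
Sum = 0; so <chi_3, chi_1> = 0 (distinct irreducibles are orthogonal).

Argument: Compute term by term over conjugacy classes (|C| * chi_3(C) * conj(chi_1(C))):
  1*(1)*conj(1) + 1*(1)*conj(1) + 2*(-1)*conj(1) + 2*(1)*conj(1) + 2*(-1)*conj(1) + 4*(1)*conj(1) + 4*(-1)*conj(1)
  = (1) + (1) + (-2) + (2) + (-2) + (4) + (-4)
  = 0.
Dividing by |G| = 16 gives 0/16 = 0, matching the row-orthogonality relation <chi_3, chi_1> = [chi_3 = chi_1].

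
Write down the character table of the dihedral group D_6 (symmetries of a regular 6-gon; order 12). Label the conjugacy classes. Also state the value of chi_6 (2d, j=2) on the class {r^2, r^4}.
Conjugacy classes: {e} of size 1, {r^3} of size 1, {r^1, r^5} of size 2, {r^2, r^4} of size 2, {s, sr^2, ...} of size 3, {sr, sr^3, ...} of size 3.
Character table:
  irrep \ class              {e} (size 1)  {r^3} (size 1)  {r^1, r^5} (size 2)  {r^2, r^4} (size 2)  {s, sr^2, ...} (size 3)  {sr, sr^3, ...} (size 3)
  chi_1 (triv)               1             1               1                    1                    1                        1                       
  chi_2 (sign: r->1, s->-1)  1             1               1                    1                    -1                       -1                      
  chi_3 (r->-1, s->1)        1             -1              -1                   1                    1                        -1                      
  chi_4 (r->-1, s->-1)       1             -1              -1                   1                    -1                       1                       
  chi_5 (2d, j=1)            2             -2              1                    -1                   0                        0                       
  chi_6 (2d, j=2)            2             2               -1                   -1                   0                        0                       

Spot check: chi_6 (2d, j=2) on {r^2, r^4} = -1.

Justification: D_6 has order 2*6 = 12 with 6 conjugacy classes, hence 6 irreducibles. Sum of squared dims 1 + 1 + 1 + 1 + 4 + 4 = 12 = |G|. Linear characters come from the abelianisation; the 2-dimensional irreps have character r^k -> 2*cos(2*pi*j*k/6), reflections -> 0.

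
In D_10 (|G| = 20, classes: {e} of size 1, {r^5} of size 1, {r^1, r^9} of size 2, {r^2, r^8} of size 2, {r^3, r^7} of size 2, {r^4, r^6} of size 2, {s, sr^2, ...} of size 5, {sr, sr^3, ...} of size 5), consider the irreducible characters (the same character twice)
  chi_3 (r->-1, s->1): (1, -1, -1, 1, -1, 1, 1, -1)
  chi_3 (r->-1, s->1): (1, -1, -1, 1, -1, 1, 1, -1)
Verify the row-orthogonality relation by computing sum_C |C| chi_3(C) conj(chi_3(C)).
Sum = 20 = |G| = 20; so <chi_3, chi_3> = 1 (norm-1 confirms irreducibility).

Details: Compute term by term over conjugacy classes (|C| * chi_3(C) * conj(chi_3(C))):
  1*(1)*conj(1) + 1*(-1)*conj(-1) + 2*(-1)*conj(-1) + 2*(1)*conj(1) + 2*(-1)*conj(-1) + 2*(1)*conj(1) + 5*(1)*conj(1) + 5*(-1)*conj(-1)
  = (1) + (1) + (2) + (2) + (2) + (2) + (5) + (5)
  = 20.
Dividing by |G| = 20 gives 20/20 = 1, matching the row-orthogonality relation <chi_3, chi_3> = [chi_3 = chi_3].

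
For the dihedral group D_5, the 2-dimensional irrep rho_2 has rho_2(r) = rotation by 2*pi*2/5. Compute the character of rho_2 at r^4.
chi_{rho_2}(r^4) = 2*cos(2*pi*2*4/5) = -sqrt(5)/2 - 1/2

Working: rho_2(r^4) is rotation by angle 2*pi*2*4/5, whose trace is 2*cos(2*pi*2*4/5) = -sqrt(5)/2 - 1/2.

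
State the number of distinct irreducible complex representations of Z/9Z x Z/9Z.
81

The number of irreducible complex representations of a finite group equals its number of conjugacy classes. Z/9Z x Z/9Z is abelian of order 81, so every element is its own conjugacy class: 81 classes, so Z/9Z x Z/9Z (order 81) has exactly 81 irreducible complex representations.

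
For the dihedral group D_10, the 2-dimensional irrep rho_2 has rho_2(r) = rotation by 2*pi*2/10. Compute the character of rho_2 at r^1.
chi_{rho_2}(r^1) = 2*cos(2*pi*2*1/10) = -1/2 + sqrt(5)/2

Working: rho_2(r^1) is rotation by angle 2*pi*2*1/10, whose trace is 2*cos(2*pi*2*1/10) = -1/2 + sqrt(5)/2.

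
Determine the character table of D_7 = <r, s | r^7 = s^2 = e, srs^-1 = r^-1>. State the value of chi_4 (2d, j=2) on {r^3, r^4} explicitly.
Conjugacy classes: {e} of size 1, {r^1, r^6} of size 2, {r^2, r^5} of size 2, {r^3, r^4} of size 2, {s, sr, ..., sr^6} of size 7.
Character table:
  irrep \ class              {e} (size 1)  {r^1, r^6} (size 2)  {r^2, r^5} (size 2)  {r^3, r^4} (size 2)  {s, sr, ..., sr^6} (size 7)
  chi_1 (triv)               1             1                    1                    1                    1                          
  chi_2 (sign: r->1, s->-1)  1             1                    1                    1                    -1                         
  chi_3 (2d, j=1)            2             2*cos(2*pi/7)        -2*cos(3*pi/7)       -2*cos(pi/7)         0                          
  chi_4 (2d, j=2)            2             -2*cos(3*pi/7)       -2*cos(pi/7)         2*cos(2*pi/7)        0                          
  chi_5 (2d, j=3)            2             -2*cos(pi/7)         2*cos(2*pi/7)        -2*cos(3*pi/7)       0                          

Spot check: chi_4 (2d, j=2) on {r^3, r^4} = 2*cos(2*pi/7).

Argument: D_7 has order 2*7 = 14 with 5 conjugacy classes, hence 5 irreducibles. Sum of squared dims 1 + 1 + 4 + 4 + 4 = 14 = |G|. Linear characters come from the abelianisation; the 2-dimensional irreps have character r^k -> 2*cos(2*pi*j*k/7), reflections -> 0.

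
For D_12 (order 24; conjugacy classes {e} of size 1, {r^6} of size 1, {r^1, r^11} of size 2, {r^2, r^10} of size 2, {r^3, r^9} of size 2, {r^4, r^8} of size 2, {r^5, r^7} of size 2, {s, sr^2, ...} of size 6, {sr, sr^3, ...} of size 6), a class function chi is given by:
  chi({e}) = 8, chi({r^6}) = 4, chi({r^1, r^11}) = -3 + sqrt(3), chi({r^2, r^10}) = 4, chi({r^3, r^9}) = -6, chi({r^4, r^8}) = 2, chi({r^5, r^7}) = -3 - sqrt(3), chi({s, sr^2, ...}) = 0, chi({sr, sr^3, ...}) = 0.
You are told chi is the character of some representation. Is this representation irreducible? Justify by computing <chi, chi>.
Not irreducible (reducible): <chi, chi> = 10 > 1.

Why: <chi, chi> = (1/|G|) sum_C |C| * |chi(C)|^2 = (1/24)[1*|8|^2 + 1*|4|^2 + 2*|-3 + sqrt(3)|^2 + 2*|4|^2 + 2*|-6|^2 + 2*|2|^2 + 2*|-3 - sqrt(3)|^2 + 6*|0|^2 + 6*|0|^2]
  = (1/24)[(64) + (16) + (24 - 12*sqrt(3)) + (32) + (72) + (8) + (12*sqrt(3) + 24) + (0) + (0)] = 240/24 = 10.
A character is irreducible iff <chi, chi> = 1, so this representation is reducible.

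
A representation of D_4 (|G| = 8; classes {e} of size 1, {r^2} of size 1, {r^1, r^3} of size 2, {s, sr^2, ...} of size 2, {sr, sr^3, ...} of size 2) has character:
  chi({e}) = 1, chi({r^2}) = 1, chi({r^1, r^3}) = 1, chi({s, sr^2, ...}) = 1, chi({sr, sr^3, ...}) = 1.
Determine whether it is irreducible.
Irreducible: <chi, chi> = 1.

Reasoning: <chi, chi> = (1/|G|) sum_C |C| * |chi(C)|^2 = (1/8)[1*|1|^2 + 1*|1|^2 + 2*|1|^2 + 2*|1|^2 + 2*|1|^2]
  = (1/8)[(1) + (1) + (2) + (2) + (2)] = 8/8 = 1.
A character is irreducible iff <chi, chi> = 1, so this representation is irreducible.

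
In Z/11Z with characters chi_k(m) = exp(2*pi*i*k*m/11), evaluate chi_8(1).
chi_8(1) = zeta_11^8 = exp(-6*I*pi/11)

Details: chi_8(1) = zeta_11^(8*1) = zeta_11^8. Since zeta_11^11 = 1, this equals zeta_11^8 = exp(2*pi*i*8/11) = exp(-6*I*pi/11).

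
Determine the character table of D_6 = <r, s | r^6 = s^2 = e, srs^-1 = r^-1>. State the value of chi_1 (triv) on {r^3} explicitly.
Conjugacy classes: {e} of size 1, {r^3} of size 1, {r^1, r^5} of size 2, {r^2, r^4} of size 2, {s, sr^2, ...} of size 3, {sr, sr^3, ...} of size 3.
Character table:
  irrep \ class              {e} (size 1)  {r^3} (size 1)  {r^1, r^5} (size 2)  {r^2, r^4} (size 2)  {s, sr^2, ...} (size 3)  {sr, sr^3, ...} (size 3)
  chi_1 (triv)               1             1               1                    1                    1                        1                       
  chi_2 (sign: r->1, s->-1)  1             1               1                    1                    -1                       -1                      
  chi_3 (r->-1, s->1)        1             -1              -1                   1                    1                        -1                      
  chi_4 (r->-1, s->-1)       1             -1              -1                   1                    -1                       1                       
  chi_5 (2d, j=1)            2             -2              1                    -1                   0                        0                       
  chi_6 (2d, j=2)            2             2               -1                   -1                   0                        0                       

Spot check: chi_1 (triv) on {r^3} = 1.

Details: D_6 has order 2*6 = 12 with 6 conjugacy classes, hence 6 irreducibles. Sum of squared dims 1 + 1 + 1 + 1 + 4 + 4 = 12 = |G|. Linear characters come from the abelianisation; the 2-dimensional irreps have character r^k -> 2*cos(2*pi*j*k/6), reflections -> 0.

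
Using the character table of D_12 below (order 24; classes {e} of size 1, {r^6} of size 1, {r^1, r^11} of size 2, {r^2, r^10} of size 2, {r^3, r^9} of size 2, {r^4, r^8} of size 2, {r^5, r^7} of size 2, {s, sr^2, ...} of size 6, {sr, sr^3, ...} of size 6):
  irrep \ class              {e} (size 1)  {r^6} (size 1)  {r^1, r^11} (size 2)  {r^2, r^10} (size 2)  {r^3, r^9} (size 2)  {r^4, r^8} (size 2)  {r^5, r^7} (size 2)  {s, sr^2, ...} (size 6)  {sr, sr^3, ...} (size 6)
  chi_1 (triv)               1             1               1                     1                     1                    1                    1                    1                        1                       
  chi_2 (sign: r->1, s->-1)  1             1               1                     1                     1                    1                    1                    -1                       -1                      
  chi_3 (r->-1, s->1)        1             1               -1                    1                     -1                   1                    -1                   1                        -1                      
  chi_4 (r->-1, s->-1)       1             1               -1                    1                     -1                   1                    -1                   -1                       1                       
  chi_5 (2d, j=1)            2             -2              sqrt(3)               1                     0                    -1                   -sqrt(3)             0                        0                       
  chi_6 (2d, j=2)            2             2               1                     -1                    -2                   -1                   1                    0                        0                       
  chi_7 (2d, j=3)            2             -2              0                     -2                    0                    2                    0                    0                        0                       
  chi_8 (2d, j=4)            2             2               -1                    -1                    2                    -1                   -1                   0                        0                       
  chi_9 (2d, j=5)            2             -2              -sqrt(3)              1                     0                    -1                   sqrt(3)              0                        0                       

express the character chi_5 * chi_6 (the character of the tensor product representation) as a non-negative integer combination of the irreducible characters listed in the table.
chi_5 tensor chi_6 = chi_5 + chi_7 (all other irreducibles have multiplicity 0).

The character of a tensor product is the pointwise product (chi_5 * chi_6)(C) = chi_5(C) * chi_6(C):
  {e}: (2)*(2), {r^6}: (-2)*(2), {r^1, r^11}: (sqrt(3))*(1), {r^2, r^10}: (1)*(-1), {r^3, r^9}: (0)*(-2), {r^4, r^8}: (-1)*(-1), {r^5, r^7}: (-sqrt(3))*(1), {s, sr^2, ...}: (0)*(0), {sr, sr^3, ...}: (0)*(0)
so (chi_5 * chi_6) takes values
  {e} -> 4, {r^6} -> -4, {r^1, r^11} -> sqrt(3), {r^2, r^10} -> -1, {r^3, r^9} -> 0, {r^4, r^8} -> 1, {r^5, r^7} -> -sqrt(3), {s, sr^2, ...} -> 0, {sr, sr^3, ...} -> 0.
Now take the inner product of this character with each irreducible chi from the table, <chi_5*chi_6, chi> = (1/24) sum_C |C| (chi_5*chi_6)(C) conj(chi(C)):
  <chi_5*chi_6, chi_1> = (1/24)[1*(4)*conj(1) + 1*(-4)*conj(1) + 2*(sqrt(3))*conj(1) + 2*(-1)*conj(1) + 2*(0)*conj(1) + 2*(1)*conj(1) + 2*(-sqrt(3))*conj(1) + 6*(0)*conj(1) + 6*(0)*conj(1)]
      = (1/24)[(4) + (-4) + (2*sqrt(3)) + (-2) + (0) + (2) + (-2*sqrt(3)) + (0) + (0)] = 0/24 = 0
  <chi_5*chi_6, chi_2> = (1/24)[1*(4)*conj(1) + 1*(-4)*conj(1) + 2*(sqrt(3))*conj(1) + 2*(-1)*conj(1) + 2*(0)*conj(1) + 2*(1)*conj(1) + 2*(-sqrt(3))*conj(1) + 6*(0)*conj(-1) + 6*(0)*conj(-1)]
      = (1/24)[(4) + (-4) + (2*sqrt(3)) + (-2) + (0) + (2) + (-2*sqrt(3)) + (0) + (0)] = 0/24 = 0
  <chi_5*chi_6, chi_3> = (1/24)[1*(4)*conj(1) + 1*(-4)*conj(1) + 2*(sqrt(3))*conj(-1) + 2*(-1)*conj(1) + 2*(0)*conj(-1) + 2*(1)*conj(1) + 2*(-sqrt(3))*conj(-1) + 6*(0)*conj(1) + 6*(0)*conj(-1)]
      = (1/24)[(4) + (-4) + (-2*sqrt(3)) + (-2) + (0) + (2) + (2*sqrt(3)) + (0) + (0)] = 0/24 = 0
  <chi_5*chi_6, chi_4> = (1/24)[1*(4)*conj(1) + 1*(-4)*conj(1) + 2*(sqrt(3))*conj(-1) + 2*(-1)*conj(1) + 2*(0)*conj(-1) + 2*(1)*conj(1) + 2*(-sqrt(3))*conj(-1) + 6*(0)*conj(-1) + 6*(0)*conj(1)]
      = (1/24)[(4) + (-4) + (-2*sqrt(3)) + (-2) + (0) + (2) + (2*sqrt(3)) + (0) + (0)] = 0/24 = 0
  <chi_5*chi_6, chi_5> = (1/24)[1*(4)*conj(2) + 1*(-4)*conj(-2) + 2*(sqrt(3))*conj(sqrt(3)) + 2*(-1)*conj(1) + 2*(0)*conj(0) + 2*(1)*conj(-1) + 2*(-sqrt(3))*conj(-sqrt(3)) + 6*(0)*conj(0) + 6*(0)*conj(0)]
      = (1/24)[(8) + (8) + (6) + (-2) + (0) + (-2) + (6) + (0) + (0)] = 24/24 = 1
  <chi_5*chi_6, chi_6> = (1/24)[1*(4)*conj(2) + 1*(-4)*conj(2) + 2*(sqrt(3))*conj(1) + 2*(-1)*conj(-1) + 2*(0)*conj(-2) + 2*(1)*conj(-1) + 2*(-sqrt(3))*conj(1) + 6*(0)*conj(0) + 6*(0)*conj(0)]
      = (1/24)[(8) + (-8) + (2*sqrt(3)) + (2) + (0) + (-2) + (-2*sqrt(3)) + (0) + (0)] = 0/24 = 0
  <chi_5*chi_6, chi_7> = (1/24)[1*(4)*conj(2) + 1*(-4)*conj(-2) + 2*(sqrt(3))*conj(0) + 2*(-1)*conj(-2) + 2*(0)*conj(0) + 2*(1)*conj(2) + 2*(-sqrt(3))*conj(0) + 6*(0)*conj(0) + 6*(0)*conj(0)]
      = (1/24)[(8) + (8) + (0) + (4) + (0) + (4) + (0) + (0) + (0)] = 24/24 = 1
  <chi_5*chi_6, chi_8> = (1/24)[1*(4)*conj(2) + 1*(-4)*conj(2) + 2*(sqrt(3))*conj(-1) + 2*(-1)*conj(-1) + 2*(0)*conj(2) + 2*(1)*conj(-1) + 2*(-sqrt(3))*conj(-1) + 6*(0)*conj(0) + 6*(0)*conj(0)]
      = (1/24)[(8) + (-8) + (-2*sqrt(3)) + (2) + (0) + (-2) + (2*sqrt(3)) + (0) + (0)] = 0/24 = 0
  <chi_5*chi_6, chi_9> = (1/24)[1*(4)*conj(2) + 1*(-4)*conj(-2) + 2*(sqrt(3))*conj(-sqrt(3)) + 2*(-1)*conj(1) + 2*(0)*conj(0) + 2*(1)*conj(-1) + 2*(-sqrt(3))*conj(sqrt(3)) + 6*(0)*conj(0) + 6*(0)*conj(0)]
      = (1/24)[(8) + (8) + (-6) + (-2) + (0) + (-2) + (-6) + (0) + (0)] = 0/24 = 0
Hence the multiplicities are chi_5: 1, chi_7: 1. Dimension check: dim(chi_5)*dim(chi_6) = 2*2 = 4 and sum (mult * dim) = 1*2 + 1*2 = 4.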